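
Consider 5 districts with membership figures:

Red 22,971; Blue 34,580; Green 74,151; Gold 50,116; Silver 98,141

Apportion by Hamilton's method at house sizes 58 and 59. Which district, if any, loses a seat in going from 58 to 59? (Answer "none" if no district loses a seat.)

Gold

At 58 seats: Red 5, Blue 7, Green 15, Gold 11, Silver 20.
At 59 seats: Red 5, Blue 7, Green 16, Gold 10, Silver 21.
Gold drops from 11 to 10.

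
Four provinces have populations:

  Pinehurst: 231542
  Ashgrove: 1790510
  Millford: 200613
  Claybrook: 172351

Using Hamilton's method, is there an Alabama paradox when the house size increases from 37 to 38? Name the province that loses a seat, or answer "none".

none

At 37 seats: Pinehurst 3, Ashgrove 28, Millford 3, Claybrook 3.
At 38 seats: Pinehurst 4, Ashgrove 28, Millford 3, Claybrook 3.
No province's allocation decreased.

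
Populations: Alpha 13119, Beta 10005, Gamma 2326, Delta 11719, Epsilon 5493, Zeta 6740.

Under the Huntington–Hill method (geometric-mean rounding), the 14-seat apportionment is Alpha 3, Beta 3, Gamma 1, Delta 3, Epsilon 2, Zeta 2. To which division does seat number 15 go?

Alpha

Priority for the next seat is population ÷ (√(s·(s+1))).
Priorities: Alpha 3787.129, Beta 2888.195, Gamma 1644.730, Delta 3382.984, Epsilon 2242.508, Zeta 2751.593.
Highest priority: Alpha.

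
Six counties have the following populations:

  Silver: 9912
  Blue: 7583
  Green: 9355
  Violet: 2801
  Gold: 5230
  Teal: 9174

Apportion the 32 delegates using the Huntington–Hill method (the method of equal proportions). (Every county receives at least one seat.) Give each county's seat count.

Silver 7; Blue 5; Green 7; Violet 2; Gold 4; Teal 7

With divisor 1400: modified quotas Silver 7.080, Blue 5.416, Green 6.682, Violet 2.001, Gold 3.736, Teal 6.553.
Geometric-mean thresholds: Silver √(7·8)=7.483, Blue √(5·6)=5.477, Green √(6·7)=6.481, Violet √(2·3)=2.449, Gold √(3·4)=3.464, Teal √(6·7)=6.481.
Each quota rounded against its threshold gives Silver 7, Blue 5, Green 7, Violet 2, Gold 4, Teal 7 (total 32).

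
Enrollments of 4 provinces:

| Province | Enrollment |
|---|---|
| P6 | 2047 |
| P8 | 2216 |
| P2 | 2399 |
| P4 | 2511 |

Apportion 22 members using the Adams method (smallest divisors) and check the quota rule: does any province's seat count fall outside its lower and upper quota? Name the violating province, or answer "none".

none

Standard quotas: P6 4.909, P8 5.315, P2 5.754, P4 6.022.
Adams allocation: P6 5, P8 5, P2 6, P4 6.
Every allocation lies between the lower and upper quota.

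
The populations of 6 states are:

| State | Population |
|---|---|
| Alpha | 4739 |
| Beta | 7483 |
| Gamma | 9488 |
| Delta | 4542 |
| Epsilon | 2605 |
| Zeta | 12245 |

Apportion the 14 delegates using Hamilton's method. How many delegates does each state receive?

Alpha 2; Beta 3; Gamma 3; Delta 1; Epsilon 1; Zeta 4

The standard divisor is 41102/14 ≈ 2935.857.
Standard quotas: Alpha 1.6142, Beta 2.5488, Gamma 3.2318, Delta 1.5471, Epsilon 0.8873, Zeta 4.1708.
Lower quotas: Alpha 1, Beta 2, Gamma 3, Delta 1, Epsilon 0, Zeta 4 (sum 11, leaving 3 seats).
Remainders in descending order: Epsilon 0.8873, Alpha 0.6142, Beta 0.5488, Delta 0.5471, Gamma 0.2318, Zeta 0.1708.
The surplus seats go to Epsilon, Alpha, Beta.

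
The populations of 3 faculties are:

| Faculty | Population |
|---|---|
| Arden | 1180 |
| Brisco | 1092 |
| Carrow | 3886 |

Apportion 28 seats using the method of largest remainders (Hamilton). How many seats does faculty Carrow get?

18

Total 6158; standard divisor 6158/28 ≈ 219.929.
Standard quotas: Arden 5.365, Brisco 4.965, Carrow 17.669.
Lower quotas: Arden 5, Brisco 4, Carrow 17 (sum 26, leaving 2 seats).
Remainders in descending order: Brisco 0.965, Carrow 0.669, Arden 0.365.
Largest remainders: Brisco, Carrow receive the extra seats.
Carrow receives 18.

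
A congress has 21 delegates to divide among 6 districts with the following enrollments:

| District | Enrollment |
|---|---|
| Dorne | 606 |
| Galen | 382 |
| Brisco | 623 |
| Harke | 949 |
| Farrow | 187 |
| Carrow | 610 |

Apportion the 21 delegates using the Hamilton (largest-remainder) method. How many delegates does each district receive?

Dorne 4, Galen 2, Brisco 4, Harke 6, Farrow 1, Carrow 4

The standard divisor is 3357/21 ≈ 159.857.
Standard quotas: Dorne 3.791, Galen 2.390, Brisco 3.897, Harke 5.937, Farrow 1.170, Carrow 3.816.
Lower quotas: Dorne 3, Galen 2, Brisco 3, Harke 5, Farrow 1, Carrow 3 (sum 17, leaving 4 seats).
Remainders in descending order: Harke 0.937, Brisco 0.897, Carrow 0.816, Dorne 0.791, Galen 0.390, Farrow 0.170.
Largest remainders: Harke, Brisco, Carrow, Dorne receive the extra seats.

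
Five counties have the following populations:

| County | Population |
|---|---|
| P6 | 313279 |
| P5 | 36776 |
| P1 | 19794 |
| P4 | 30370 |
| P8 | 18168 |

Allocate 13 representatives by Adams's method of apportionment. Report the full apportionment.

Standard divisor 418387/13 ≈ 32183.615; standard quotas: P6 9.734, P5 1.143, P1 0.615, P4 0.944, P8 0.565.
Rounding up gives 10, 2, 1, 1, 1 = 15 seats, so the divisor must be adjusted.
With modified divisor 38000: modified quotas P6 8.244, P5 0.968, P1 0.521, P4 0.799, P8 0.478.
Rounding up: P6 9, P5 1, P1 1, P4 1, P8 1 (total 13).

P6: 9; P5: 1; P1: 1; P4: 1; P8: 1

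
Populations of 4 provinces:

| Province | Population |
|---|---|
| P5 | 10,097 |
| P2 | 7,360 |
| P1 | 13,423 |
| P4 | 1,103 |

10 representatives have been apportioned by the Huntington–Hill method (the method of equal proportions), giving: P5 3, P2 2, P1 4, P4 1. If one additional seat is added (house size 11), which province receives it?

Priority for the next seat is population ÷ (√(s·(s+1))).
Priorities: P5 2914.753, P2 3004.707, P1 3001.474, P4 779.939.
Highest priority: P2.

P2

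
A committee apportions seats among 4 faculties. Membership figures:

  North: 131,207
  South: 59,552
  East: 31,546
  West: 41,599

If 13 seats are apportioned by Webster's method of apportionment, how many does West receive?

Standard divisor 263904/13 ≈ 20300.308; standard quotas: North 6.463, South 2.934, East 1.554, West 2.049.
Rounding to the nearest integer gives North 6, South 3, East 2, West 2 — total 13, matching the house size, so no adjustment is needed.
West receives 2.

2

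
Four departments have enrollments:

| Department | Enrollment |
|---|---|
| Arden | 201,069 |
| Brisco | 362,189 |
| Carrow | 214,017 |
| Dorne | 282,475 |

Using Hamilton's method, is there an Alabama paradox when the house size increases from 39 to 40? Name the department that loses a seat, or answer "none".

Arden

At 39 seats: Arden 8, Brisco 13, Carrow 8, Dorne 10.
At 40 seats: Arden 7, Brisco 14, Carrow 8, Dorne 11.
Arden drops from 8 to 7.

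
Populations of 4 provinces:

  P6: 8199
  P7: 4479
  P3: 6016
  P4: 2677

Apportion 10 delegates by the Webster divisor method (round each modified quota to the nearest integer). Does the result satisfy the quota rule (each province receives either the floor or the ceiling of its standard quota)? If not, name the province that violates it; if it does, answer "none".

none

Standard quotas: P6 3.837, P7 2.096, P3 2.815, P4 1.253.
Webster allocation: P6 4, P7 2, P3 3, P4 1.
Every allocation lies between the lower and upper quota.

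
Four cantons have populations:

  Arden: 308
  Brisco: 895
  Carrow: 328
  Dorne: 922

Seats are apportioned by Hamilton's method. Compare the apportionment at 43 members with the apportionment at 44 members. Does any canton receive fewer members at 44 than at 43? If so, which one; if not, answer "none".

none

At 43 seats: Arden 5, Brisco 16, Carrow 6, Dorne 16.
At 44 seats: Arden 5, Brisco 16, Carrow 6, Dorne 17.
No canton's allocation decreased.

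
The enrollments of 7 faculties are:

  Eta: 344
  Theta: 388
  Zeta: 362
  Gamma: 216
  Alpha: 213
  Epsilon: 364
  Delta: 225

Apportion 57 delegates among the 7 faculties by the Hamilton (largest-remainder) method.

The standard divisor is 2112/57 ≈ 37.053.
Standard quotas: Eta 9.284, Theta 10.472, Zeta 9.770, Gamma 5.830, Alpha 5.749, Epsilon 9.824, Delta 6.072.
Lower quotas: Eta 9, Theta 10, Zeta 9, Gamma 5, Alpha 5, Epsilon 9, Delta 6 (sum 53, leaving 4 seats).
Remainders in descending order: Gamma 0.830, Epsilon 0.824, Zeta 0.770, Alpha 0.749, Theta 0.472, Eta 0.284, Delta 0.072.
Largest remainders: Gamma, Epsilon, Zeta, Alpha receive the extra seats.

Eta 9; Theta 10; Zeta 10; Gamma 6; Alpha 6; Epsilon 10; Delta 6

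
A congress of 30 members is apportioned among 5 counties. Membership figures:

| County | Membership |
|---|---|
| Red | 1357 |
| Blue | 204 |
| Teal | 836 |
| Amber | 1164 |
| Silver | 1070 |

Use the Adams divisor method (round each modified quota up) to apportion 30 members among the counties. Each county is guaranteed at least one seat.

Standard divisor 4631/30 ≈ 154.367; standard quotas: Red 8.791, Blue 1.322, Teal 5.416, Amber 7.540, Silver 6.932.
Rounding up gives 9, 2, 6, 8, 7 = 32 seats, so the divisor must be adjusted.
With modified divisor 168: modified quotas Red 8.077, Blue 1.214, Teal 4.976, Amber 6.929, Silver 6.369.
Rounding up: Red 9, Blue 2, Teal 5, Amber 7, Silver 7 (total 30).

Red=9, Blue=2, Teal=5, Amber=7, Silver=7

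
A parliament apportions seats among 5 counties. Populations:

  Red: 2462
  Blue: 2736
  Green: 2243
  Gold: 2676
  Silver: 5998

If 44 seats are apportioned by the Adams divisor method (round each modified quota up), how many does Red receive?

Standard divisor 16115/44 ≈ 366.25; standard quotas: Red 6.722, Blue 7.470, Green 6.124, Gold 7.306, Silver 16.377.
Rounding up gives 7, 8, 7, 8, 17 = 47 seats, so the divisor must be adjusted.
With modified divisor 387: modified quotas Red 6.362, Blue 7.070, Green 5.796, Gold 6.915, Silver 15.499.
Rounding up: Red 7, Blue 8, Green 6, Gold 7, Silver 16 (total 44).
Red receives 7.

7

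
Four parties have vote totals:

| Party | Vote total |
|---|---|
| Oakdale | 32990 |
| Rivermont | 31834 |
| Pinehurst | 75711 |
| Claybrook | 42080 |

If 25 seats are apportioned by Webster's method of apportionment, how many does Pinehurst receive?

10

Standard divisor 182615/25 ≈ 7304.6; standard quotas: Oakdale 4.516, Rivermont 4.358, Pinehurst 10.365, Claybrook 5.761.
Rounding to the nearest integer gives Oakdale 5, Rivermont 4, Pinehurst 10, Claybrook 6 — total 25, matching the house size, so no adjustment is needed.
Pinehurst receives 10.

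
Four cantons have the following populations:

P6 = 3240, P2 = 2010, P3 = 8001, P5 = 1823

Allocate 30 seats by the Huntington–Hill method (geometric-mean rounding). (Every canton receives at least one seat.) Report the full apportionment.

P6 6; P2 4; P3 16; P5 4

With divisor 508: modified quotas P6 6.378, P2 3.957, P3 15.750, P5 3.589.
Geometric-mean thresholds: P6 √(6·7)=6.481, P2 √(3·4)=3.464, P3 √(15·16)=15.492, P5 √(3·4)=3.464.
Each quota rounded against its threshold gives P6 6, P2 4, P3 16, P5 4 (total 30).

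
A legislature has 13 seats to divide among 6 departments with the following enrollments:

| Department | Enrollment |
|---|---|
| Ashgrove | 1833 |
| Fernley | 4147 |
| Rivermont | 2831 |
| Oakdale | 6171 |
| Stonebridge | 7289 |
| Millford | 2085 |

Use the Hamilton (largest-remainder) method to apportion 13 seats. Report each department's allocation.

Ashgrove 1, Fernley 2, Rivermont 2, Oakdale 3, Stonebridge 4, Millford 1

Standard divisor: 24356 ÷ 13 ≈ 1873.538.
Standard quotas: Ashgrove 0.9784, Fernley 2.2135, Rivermont 1.5110, Oakdale 3.2938, Stonebridge 3.8905, Millford 1.1129.
Lower quotas: Ashgrove 0, Fernley 2, Rivermont 1, Oakdale 3, Stonebridge 3, Millford 1 (sum 10, leaving 3 seats).
Remainders in descending order: Ashgrove 0.9784, Stonebridge 0.8905, Rivermont 0.5110, Oakdale 0.2938, Fernley 0.2135, Millford 0.1129.
The surplus seats go to Ashgrove, Stonebridge, Rivermont.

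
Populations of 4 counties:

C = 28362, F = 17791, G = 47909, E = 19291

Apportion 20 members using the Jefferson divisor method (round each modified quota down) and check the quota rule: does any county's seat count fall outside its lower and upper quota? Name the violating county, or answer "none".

Standard quotas: C 5.004, F 3.139, G 8.453, E 3.404.
Jefferson allocation: C 5, F 3, G 9, E 3.
Every allocation lies between the lower and upper quota.

none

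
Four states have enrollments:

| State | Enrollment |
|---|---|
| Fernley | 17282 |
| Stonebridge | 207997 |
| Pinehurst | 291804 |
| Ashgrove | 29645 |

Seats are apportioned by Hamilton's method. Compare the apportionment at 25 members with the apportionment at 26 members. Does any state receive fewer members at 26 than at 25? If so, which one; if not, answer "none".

At 25 seats: Fernley 1, Stonebridge 10, Pinehurst 13, Ashgrove 1.
At 26 seats: Fernley 1, Stonebridge 10, Pinehurst 14, Ashgrove 1.
No state's allocation decreased.

none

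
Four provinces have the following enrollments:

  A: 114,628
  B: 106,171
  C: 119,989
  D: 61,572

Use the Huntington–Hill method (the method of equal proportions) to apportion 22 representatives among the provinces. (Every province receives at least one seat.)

With divisor 18145: modified quotas A 6.317, B 5.851, C 6.613, D 3.393.
Geometric-mean thresholds: A √(6·7)=6.481, B √(5·6)=5.477, C √(6·7)=6.481, D √(3·4)=3.464.
Each quota rounded against its threshold gives A 6, B 6, C 7, D 3 (total 22).

A 6, B 6, C 7, D 3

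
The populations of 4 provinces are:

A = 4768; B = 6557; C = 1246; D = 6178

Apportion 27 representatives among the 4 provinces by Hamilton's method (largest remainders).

Standard divisor: 18749 ÷ 27 ≈ 694.407.
Standard quotas: A 6.8663, B 9.4426, C 1.7943, D 8.8968.
Lower quotas: A 6, B 9, C 1, D 8 (sum 24, leaving 3 seats).
Remainders in descending order: D 0.8968, A 0.8663, C 0.7943, B 0.4426.
Largest remainders: D, A, C receive the extra seats.

A 7, B 9, C 2, D 9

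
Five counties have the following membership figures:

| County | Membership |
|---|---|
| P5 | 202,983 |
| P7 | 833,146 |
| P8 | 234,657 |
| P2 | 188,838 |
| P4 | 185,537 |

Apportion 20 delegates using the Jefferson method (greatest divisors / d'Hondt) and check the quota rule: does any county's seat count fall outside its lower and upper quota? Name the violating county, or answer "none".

none

Standard quotas: P5 2.468, P7 10.128, P8 2.853, P2 2.296, P4 2.256.
Jefferson allocation: P5 2, P7 11, P8 3, P2 2, P4 2.
Every allocation lies between the lower and upper quota.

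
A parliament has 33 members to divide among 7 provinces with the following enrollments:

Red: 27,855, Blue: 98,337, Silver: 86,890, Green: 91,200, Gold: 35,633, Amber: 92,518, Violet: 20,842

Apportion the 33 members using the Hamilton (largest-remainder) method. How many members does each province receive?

Red: 2, Blue: 7, Silver: 6, Green: 7, Gold: 3, Amber: 7, Violet: 1

The standard divisor is 453275/33 ≈ 13735.606.
Standard quotas: Red 2.0279, Blue 7.1593, Silver 6.3259, Green 6.6397, Gold 2.5942, Amber 6.7356, Violet 1.5174.
Lower quotas: Red 2, Blue 7, Silver 6, Green 6, Gold 2, Amber 6, Violet 1 (sum 30, leaving 3 seats).
Remainders in descending order: Amber 0.7356, Green 0.6397, Gold 0.5942, Violet 0.5174, Silver 0.3259, Blue 0.1593, Red 0.0279.
Largest remainders: Amber, Green, Gold receive the extra seats.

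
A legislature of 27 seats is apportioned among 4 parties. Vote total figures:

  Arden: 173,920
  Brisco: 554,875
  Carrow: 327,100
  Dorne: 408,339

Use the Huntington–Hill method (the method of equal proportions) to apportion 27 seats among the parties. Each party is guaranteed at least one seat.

With divisor 53736: modified quotas Arden 3.237, Brisco 10.326, Carrow 6.087, Dorne 7.599.
Geometric-mean thresholds: Arden √(3·4)=3.464, Brisco √(10·11)=10.488, Carrow √(6·7)=6.481, Dorne √(7·8)=7.483.
Each quota rounded against its threshold gives Arden 3, Brisco 10, Carrow 6, Dorne 8 (total 27).

Arden=3, Brisco=10, Carrow=6, Dorne=8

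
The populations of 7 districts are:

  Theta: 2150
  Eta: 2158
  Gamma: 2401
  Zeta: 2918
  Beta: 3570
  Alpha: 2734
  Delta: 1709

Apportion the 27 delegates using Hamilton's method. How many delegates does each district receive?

The standard divisor is 17640/27 ≈ 653.333.
Standard quotas: Theta 3.291, Eta 3.303, Gamma 3.675, Zeta 4.466, Beta 5.464, Alpha 4.185, Delta 2.616.
Lower quotas: Theta 3, Eta 3, Gamma 3, Zeta 4, Beta 5, Alpha 4, Delta 2 (sum 24, leaving 3 seats).
Remainders in descending order: Gamma 0.675, Delta 0.616, Zeta 0.466, Beta 0.464, Eta 0.303, Theta 0.291, Alpha 0.185.
The surplus seats go to Gamma, Delta, Zeta.

Theta 3, Eta 3, Gamma 4, Zeta 5, Beta 5, Alpha 4, Delta 3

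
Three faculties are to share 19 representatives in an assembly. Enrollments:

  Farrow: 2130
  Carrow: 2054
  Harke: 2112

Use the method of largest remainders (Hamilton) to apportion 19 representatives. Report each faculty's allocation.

The standard divisor is 6296/19 ≈ 331.368.
Standard quotas: Farrow 6.428, Carrow 6.199, Harke 6.374.
Lower quotas: Farrow 6, Carrow 6, Harke 6 (sum 18, leaving 1 seat).
Remainders in descending order: Farrow 0.428, Harke 0.374, Carrow 0.199.
Largest remainder: Farrow receives the extra seat.

Farrow 7; Carrow 6; Harke 6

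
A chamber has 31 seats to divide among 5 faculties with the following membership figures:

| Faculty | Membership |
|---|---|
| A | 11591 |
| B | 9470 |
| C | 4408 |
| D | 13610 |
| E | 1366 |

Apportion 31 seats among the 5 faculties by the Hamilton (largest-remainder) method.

Standard divisor: 40445 ÷ 31 ≈ 1304.677.
Standard quotas: A 8.8842, B 7.2585, C 3.3786, D 10.4317, E 1.0470.
Lower quotas: A 8, B 7, C 3, D 10, E 1 (sum 29, leaving 2 seats).
Remainders in descending order: A 0.8842, D 0.4317, C 0.3786, B 0.2585, E 0.0470.
The surplus seats go to A, D.

A 9; B 7; C 3; D 11; E 1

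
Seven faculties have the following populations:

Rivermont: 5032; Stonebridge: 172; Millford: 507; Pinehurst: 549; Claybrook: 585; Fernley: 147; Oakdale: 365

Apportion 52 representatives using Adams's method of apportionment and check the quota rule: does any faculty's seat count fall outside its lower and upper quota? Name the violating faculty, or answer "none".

Rivermont

Standard quotas: Rivermont 35.567, Stonebridge 1.216, Millford 3.584, Pinehurst 3.880, Claybrook 4.135, Fernley 1.039, Oakdale 2.580.
Adams allocation: Rivermont 34, Stonebridge 2, Millford 4, Pinehurst 4, Claybrook 4, Fernley 1, Oakdale 3.
Rivermont has quota 35.567 (lower 35, upper 36) but receives 34 — outside the quota interval.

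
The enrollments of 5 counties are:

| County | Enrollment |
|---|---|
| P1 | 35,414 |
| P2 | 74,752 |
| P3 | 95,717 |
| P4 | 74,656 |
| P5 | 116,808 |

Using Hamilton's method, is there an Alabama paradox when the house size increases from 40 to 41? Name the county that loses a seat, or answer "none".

At 40 seats: P1 4, P2 7, P3 10, P4 7, P5 12.
At 41 seats: P1 3, P2 8, P3 10, P4 8, P5 12.
P1 drops from 4 to 3.

P1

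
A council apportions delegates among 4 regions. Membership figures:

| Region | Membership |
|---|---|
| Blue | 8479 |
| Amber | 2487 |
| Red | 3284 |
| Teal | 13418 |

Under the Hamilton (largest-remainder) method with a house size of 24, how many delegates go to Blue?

Standard divisor: 27668 ÷ 24 ≈ 1152.833.
Standard quotas: Blue 7.3549, Amber 2.1573, Red 2.8486, Teal 11.6391.
Lower quotas: Blue 7, Amber 2, Red 2, Teal 11 (sum 22, leaving 2 seats).
Remainders in descending order: Red 0.8486, Teal 0.6391, Blue 0.3549, Amber 0.1573.
Largest remainders: Red, Teal receive the extra seats.
Blue receives 7.

7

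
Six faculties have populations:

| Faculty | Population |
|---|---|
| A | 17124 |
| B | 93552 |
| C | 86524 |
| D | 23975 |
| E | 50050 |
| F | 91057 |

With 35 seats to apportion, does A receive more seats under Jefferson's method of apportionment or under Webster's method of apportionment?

Webster

Jefferson: A 1, B 9, C 9, D 2, E 5, F 9.
Webster: A 2, B 9, C 8, D 2, E 5, F 9.
A gets 1 under Jefferson and 2 under Webster.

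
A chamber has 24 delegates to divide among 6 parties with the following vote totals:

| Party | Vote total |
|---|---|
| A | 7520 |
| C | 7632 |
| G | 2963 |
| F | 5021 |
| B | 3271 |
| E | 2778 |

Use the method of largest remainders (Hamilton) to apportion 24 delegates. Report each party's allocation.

A 6, C 6, G 3, F 4, B 3, E 2

Total 29185; standard divisor 29185/24 ≈ 1216.042.
Standard quotas: A 6.1840, C 6.2761, G 2.4366, F 4.1290, B 2.6899, E 2.2845.
Lower quotas: A 6, C 6, G 2, F 4, B 2, E 2 (sum 22, leaving 2 seats).
Remainders in descending order: B 0.6899, G 0.4366, E 0.2845, C 0.2761, A 0.1840, F 0.1290.
The surplus seats go to B, G.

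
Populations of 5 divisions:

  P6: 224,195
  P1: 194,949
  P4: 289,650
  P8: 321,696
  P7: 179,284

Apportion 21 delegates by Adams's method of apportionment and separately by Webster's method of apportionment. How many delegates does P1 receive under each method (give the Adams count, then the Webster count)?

Adams: P6 4, P1 4, P4 5, P8 5, P7 3.
Webster: P6 4, P1 3, P4 5, P8 6, P7 3.
P1 gets 4 under Adams and 3 under Webster.

4 and 3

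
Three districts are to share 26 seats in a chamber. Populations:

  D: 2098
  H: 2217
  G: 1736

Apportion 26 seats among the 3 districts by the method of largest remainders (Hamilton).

The standard divisor is 6051/26 ≈ 232.731.
Standard quotas: D 9.015, H 9.526, G 7.459.
Lower quotas: D 9, H 9, G 7 (sum 25, leaving 1 seat).
Remainders in descending order: H 0.526, G 0.459, D 0.015.
Largest remainder: H receives the extra seat.

D: 9, H: 10, G: 7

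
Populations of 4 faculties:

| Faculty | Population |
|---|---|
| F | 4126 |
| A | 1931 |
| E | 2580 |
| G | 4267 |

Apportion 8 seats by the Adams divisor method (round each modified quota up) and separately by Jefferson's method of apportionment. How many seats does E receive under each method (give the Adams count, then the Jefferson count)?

Adams: F 2, A 1, E 2, G 3.
Jefferson: F 3, A 1, E 1, G 3.
E gets 2 under Adams and 1 under Jefferson.

2 and 1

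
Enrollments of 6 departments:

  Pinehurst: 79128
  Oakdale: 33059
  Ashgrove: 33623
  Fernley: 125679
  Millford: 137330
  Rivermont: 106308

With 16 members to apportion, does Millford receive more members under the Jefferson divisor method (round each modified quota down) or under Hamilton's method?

Jefferson

Jefferson: Pinehurst 2, Oakdale 1, Ashgrove 1, Fernley 4, Millford 5, Rivermont 3.
Hamilton: Pinehurst 3, Oakdale 1, Ashgrove 1, Fernley 4, Millford 4, Rivermont 3.
Millford gets 5 under Jefferson and 4 under Hamilton.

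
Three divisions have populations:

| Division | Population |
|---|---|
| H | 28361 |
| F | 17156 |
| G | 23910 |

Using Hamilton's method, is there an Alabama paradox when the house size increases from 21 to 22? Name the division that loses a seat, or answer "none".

At 21 seats: H 9, F 5, G 7.
At 22 seats: H 9, F 5, G 8.
No division's allocation decreased.

none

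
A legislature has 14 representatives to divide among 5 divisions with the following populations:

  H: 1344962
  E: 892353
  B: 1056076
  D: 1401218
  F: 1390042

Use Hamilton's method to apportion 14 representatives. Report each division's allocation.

H: 3; E: 2; B: 3; D: 3; F: 3

The standard divisor is 6084651/14 ≈ 434617.929.
Standard quotas: H 3.0946, E 2.0532, B 2.4299, D 3.2240, F 3.1983.
Lower quotas: H 3, E 2, B 2, D 3, F 3 (sum 13, leaving 1 seat).
Remainders in descending order: B 0.4299, D 0.2240, F 0.1983, H 0.0946, E 0.0532.
The surplus seat goes to B.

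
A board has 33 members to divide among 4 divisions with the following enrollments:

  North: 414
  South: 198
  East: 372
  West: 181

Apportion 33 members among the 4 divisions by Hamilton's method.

North 12, South 6, East 10, West 5

Total 1165; standard divisor 1165/33 ≈ 35.303.
Standard quotas: North 11.727, South 5.609, East 10.537, West 5.127.
Lower quotas: North 11, South 5, East 10, West 5 (sum 31, leaving 2 seats).
Remainders in descending order: North 0.727, South 0.609, East 0.537, West 0.127.
Largest remainders: North, South receive the extra seats.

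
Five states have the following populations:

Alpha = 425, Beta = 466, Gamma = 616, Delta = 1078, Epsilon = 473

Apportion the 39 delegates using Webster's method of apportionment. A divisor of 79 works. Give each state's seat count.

With modified divisor 79: modified quotas Alpha 5.380, Beta 5.899, Gamma 7.797, Delta 13.646, Epsilon 5.987.
Rounding to the nearest integer: Alpha 5, Beta 6, Gamma 8, Delta 14, Epsilon 6 (total 39).

Alpha: 5, Beta: 6, Gamma: 8, Delta: 14, Epsilon: 6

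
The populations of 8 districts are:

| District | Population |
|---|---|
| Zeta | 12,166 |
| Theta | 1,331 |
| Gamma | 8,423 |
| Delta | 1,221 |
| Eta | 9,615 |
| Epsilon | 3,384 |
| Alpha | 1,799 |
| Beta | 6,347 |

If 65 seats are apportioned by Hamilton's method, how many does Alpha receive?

3

The standard divisor is 44286/65 ≈ 681.323.
Standard quotas: Zeta 17.8564, Theta 1.9536, Gamma 12.3627, Delta 1.7921, Eta 14.1122, Epsilon 4.9668, Alpha 2.6405, Beta 9.3157.
Lower quotas: Zeta 17, Theta 1, Gamma 12, Delta 1, Eta 14, Epsilon 4, Alpha 2, Beta 9 (sum 60, leaving 5 seats).
Remainders in descending order: Epsilon 0.9668, Theta 0.9536, Zeta 0.8564, Delta 0.7921, Alpha 0.6405, Gamma 0.3627, Beta 0.3157, Eta 0.1122.
Largest remainders: Epsilon, Theta, Zeta, Delta, Alpha receive the extra seats.
Alpha receives 3.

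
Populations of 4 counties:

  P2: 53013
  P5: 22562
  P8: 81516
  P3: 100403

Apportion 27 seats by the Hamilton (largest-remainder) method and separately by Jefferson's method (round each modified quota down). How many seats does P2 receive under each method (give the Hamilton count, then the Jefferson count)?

6 and 5

Hamilton: P2 6, P5 2, P8 9, P3 10.
Jefferson: P2 5, P5 2, P8 9, P3 11.
P2 gets 6 under Hamilton and 5 under Jefferson.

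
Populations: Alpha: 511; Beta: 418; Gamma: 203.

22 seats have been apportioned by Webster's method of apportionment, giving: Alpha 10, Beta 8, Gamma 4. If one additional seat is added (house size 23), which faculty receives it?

Priority for the next seat is population ÷ (current seats + 0.5).
Priorities: Alpha 48.667, Beta 49.176, Gamma 45.111.
Highest priority: Beta.

Beta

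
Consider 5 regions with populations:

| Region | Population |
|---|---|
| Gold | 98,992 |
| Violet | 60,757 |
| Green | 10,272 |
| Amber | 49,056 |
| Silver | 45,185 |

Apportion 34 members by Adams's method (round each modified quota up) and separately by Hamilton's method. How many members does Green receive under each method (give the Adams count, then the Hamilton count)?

2 and 1

Adams: Gold 12, Violet 8, Green 2, Amber 6, Silver 6.
Hamilton: Gold 13, Violet 8, Green 1, Amber 6, Silver 6.
Green gets 2 under Adams and 1 under Hamilton.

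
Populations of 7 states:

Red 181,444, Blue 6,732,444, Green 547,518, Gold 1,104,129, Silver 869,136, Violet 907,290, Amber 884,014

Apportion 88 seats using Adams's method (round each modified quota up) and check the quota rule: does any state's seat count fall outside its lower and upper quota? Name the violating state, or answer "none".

Blue

Standard quotas: Red 1.422, Blue 52.775, Green 4.292, Gold 8.655, Silver 6.813, Violet 7.112, Amber 6.930.
Adams allocation: Red 2, Blue 51, Green 5, Gold 9, Silver 7, Violet 7, Amber 7.
Blue has quota 52.775 (lower 52, upper 53) but receives 51 — outside the quota interval.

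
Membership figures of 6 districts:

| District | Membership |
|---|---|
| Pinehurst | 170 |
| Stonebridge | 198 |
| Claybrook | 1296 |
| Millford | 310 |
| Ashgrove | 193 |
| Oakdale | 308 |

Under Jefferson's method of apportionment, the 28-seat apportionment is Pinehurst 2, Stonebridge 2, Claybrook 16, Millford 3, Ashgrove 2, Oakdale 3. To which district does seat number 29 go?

Millford

Priority for the next seat is population ÷ (current seats + 1).
Priorities: Pinehurst 56.667, Stonebridge 66.000, Claybrook 76.235, Millford 77.500, Ashgrove 64.333, Oakdale 77.000.
Highest priority: Millford.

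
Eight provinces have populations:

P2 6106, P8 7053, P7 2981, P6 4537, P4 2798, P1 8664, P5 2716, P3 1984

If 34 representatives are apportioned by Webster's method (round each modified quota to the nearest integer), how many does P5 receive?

Standard divisor 36839/34 ≈ 1083.5; standard quotas: P2 5.635, P8 6.509, P7 2.751, P6 4.187, P4 2.582, P1 7.996, P5 2.507, P3 1.831.
Rounding to the nearest integer gives 6, 7, 3, 4, 3, 8, 3, 2 = 36 seats, so the divisor must be adjusted.
With modified divisor 1100: modified quotas P2 5.551, P8 6.412, P7 2.710, P6 4.125, P4 2.544, P1 7.876, P5 2.469, P3 1.804.
Rounding to the nearest integer: P2 6, P8 6, P7 3, P6 4, P4 3, P1 8, P5 2, P3 2 (total 34).
P5 receives 2.

2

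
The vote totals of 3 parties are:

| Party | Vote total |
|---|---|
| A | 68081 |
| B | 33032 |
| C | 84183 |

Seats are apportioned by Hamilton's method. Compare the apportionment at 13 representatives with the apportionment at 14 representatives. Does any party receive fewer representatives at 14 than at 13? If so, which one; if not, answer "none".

At 13 seats: A 5, B 2, C 6.
At 14 seats: A 5, B 3, C 6.
No party's allocation decreased.

none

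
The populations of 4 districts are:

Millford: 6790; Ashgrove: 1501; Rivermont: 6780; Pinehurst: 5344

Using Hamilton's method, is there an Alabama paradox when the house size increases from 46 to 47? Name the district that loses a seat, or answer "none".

At 46 seats: Millford 15, Ashgrove 4, Rivermont 15, Pinehurst 12.
At 47 seats: Millford 16, Ashgrove 3, Rivermont 16, Pinehurst 12.
Ashgrove drops from 4 to 3.

Ashgrove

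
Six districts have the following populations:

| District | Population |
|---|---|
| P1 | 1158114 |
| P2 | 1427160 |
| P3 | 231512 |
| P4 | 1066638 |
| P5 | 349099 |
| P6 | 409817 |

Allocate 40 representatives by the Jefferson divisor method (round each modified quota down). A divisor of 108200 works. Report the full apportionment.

With modified divisor 108200: modified quotas P1 10.703, P2 13.190, P3 2.140, P4 9.858, P5 3.226, P6 3.788.
Rounding down: P1 10, P2 13, P3 2, P4 9, P5 3, P6 3 (total 40).

P1: 10; P2: 13; P3: 2; P4: 9; P5: 3; P6: 3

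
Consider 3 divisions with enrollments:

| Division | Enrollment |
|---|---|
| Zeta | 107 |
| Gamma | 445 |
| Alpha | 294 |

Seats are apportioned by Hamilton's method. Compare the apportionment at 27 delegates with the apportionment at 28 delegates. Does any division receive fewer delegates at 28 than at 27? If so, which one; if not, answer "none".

Zeta

At 27 seats: Zeta 4, Gamma 14, Alpha 9.
At 28 seats: Zeta 3, Gamma 15, Alpha 10.
Zeta drops from 4 to 3.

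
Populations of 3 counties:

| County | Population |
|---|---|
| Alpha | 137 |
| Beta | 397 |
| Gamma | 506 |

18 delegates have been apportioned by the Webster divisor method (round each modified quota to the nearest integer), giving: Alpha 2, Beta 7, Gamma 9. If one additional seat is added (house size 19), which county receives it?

Priority for the next seat is population ÷ (current seats + 0.5).
Priorities: Alpha 54.800, Beta 52.933, Gamma 53.263.
Highest priority: Alpha.

Alpha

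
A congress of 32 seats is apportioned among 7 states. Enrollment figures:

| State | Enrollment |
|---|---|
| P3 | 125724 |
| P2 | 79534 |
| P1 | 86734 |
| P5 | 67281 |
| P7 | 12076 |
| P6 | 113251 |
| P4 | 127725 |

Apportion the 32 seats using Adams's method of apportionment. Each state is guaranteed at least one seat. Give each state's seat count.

P3 6, P2 4, P1 5, P5 4, P7 1, P6 6, P4 6

Standard divisor 612325/32 ≈ 19135.156; standard quotas: P3 6.570, P2 4.156, P1 4.533, P5 3.516, P7 0.631, P6 5.918, P4 6.675.
Rounding up gives 7, 5, 5, 4, 1, 6, 7 = 35 seats, so the divisor must be adjusted.
With modified divisor 21500: modified quotas P3 5.848, P2 3.699, P1 4.034, P5 3.129, P7 0.562, P6 5.267, P4 5.941.
Rounding up: P3 6, P2 4, P1 5, P5 4, P7 1, P6 6, P4 6 (total 32).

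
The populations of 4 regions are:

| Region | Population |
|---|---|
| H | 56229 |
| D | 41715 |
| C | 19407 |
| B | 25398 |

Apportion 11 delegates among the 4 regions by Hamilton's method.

Total 142749; standard divisor 142749/11 ≈ 12977.182.
Standard quotas: H 4.3329, D 3.2145, C 1.4955, B 1.9571.
Lower quotas: H 4, D 3, C 1, B 1 (sum 9, leaving 2 seats).
Remainders in descending order: B 0.9571, C 0.4955, H 0.3329, D 0.2145.
Largest remainders: B, C receive the extra seats.

H=4; D=3; C=2; B=2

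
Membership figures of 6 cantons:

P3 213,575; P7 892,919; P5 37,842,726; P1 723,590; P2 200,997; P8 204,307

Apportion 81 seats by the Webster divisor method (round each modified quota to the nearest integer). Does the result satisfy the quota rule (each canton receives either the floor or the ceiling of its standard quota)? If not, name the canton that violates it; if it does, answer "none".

Standard quotas: P3 0.432, P7 1.805, P5 76.482, P1 1.462, P2 0.406, P8 0.413.
Webster allocation: P3 0, P7 2, P5 78, P1 1, P2 0, P8 0.
P5 has quota 76.482 (lower 76, upper 77) but receives 78 — outside the quota interval.

P5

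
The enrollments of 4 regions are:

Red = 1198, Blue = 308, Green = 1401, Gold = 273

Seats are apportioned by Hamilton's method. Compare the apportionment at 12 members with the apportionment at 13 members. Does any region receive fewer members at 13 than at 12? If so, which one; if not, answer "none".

none

At 12 seats: Red 5, Blue 1, Green 5, Gold 1.
At 13 seats: Red 5, Blue 1, Green 6, Gold 1.
No region's allocation decreased.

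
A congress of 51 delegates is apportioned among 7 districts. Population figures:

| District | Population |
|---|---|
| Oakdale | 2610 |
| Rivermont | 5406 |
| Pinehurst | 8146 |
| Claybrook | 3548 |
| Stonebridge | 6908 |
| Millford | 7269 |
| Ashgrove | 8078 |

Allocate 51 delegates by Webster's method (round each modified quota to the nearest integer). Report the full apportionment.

Oakdale 3, Rivermont 7, Pinehurst 10, Claybrook 4, Stonebridge 8, Millford 9, Ashgrove 10

Standard divisor 41965/51 ≈ 822.843; standard quotas: Oakdale 3.172, Rivermont 6.570, Pinehurst 9.900, Claybrook 4.312, Stonebridge 8.395, Millford 8.834, Ashgrove 9.817.
Rounding to the nearest integer gives Oakdale 3, Rivermont 7, Pinehurst 10, Claybrook 4, Stonebridge 8, Millford 9, Ashgrove 10 — total 51, matching the house size, so no adjustment is needed.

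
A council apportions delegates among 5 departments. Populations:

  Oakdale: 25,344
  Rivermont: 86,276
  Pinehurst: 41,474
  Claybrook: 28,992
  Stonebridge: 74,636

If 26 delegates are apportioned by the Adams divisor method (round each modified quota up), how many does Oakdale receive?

3

Standard divisor 256722/26 ≈ 9873.923; standard quotas: Oakdale 2.567, Rivermont 8.738, Pinehurst 4.200, Claybrook 2.936, Stonebridge 7.559.
Rounding up gives 3, 9, 5, 3, 8 = 28 seats, so the divisor must be adjusted.
With modified divisor 10700: modified quotas Oakdale 2.369, Rivermont 8.063, Pinehurst 3.876, Claybrook 2.710, Stonebridge 6.975.
Rounding up: Oakdale 3, Rivermont 9, Pinehurst 4, Claybrook 3, Stonebridge 7 (total 26).
Oakdale receives 3.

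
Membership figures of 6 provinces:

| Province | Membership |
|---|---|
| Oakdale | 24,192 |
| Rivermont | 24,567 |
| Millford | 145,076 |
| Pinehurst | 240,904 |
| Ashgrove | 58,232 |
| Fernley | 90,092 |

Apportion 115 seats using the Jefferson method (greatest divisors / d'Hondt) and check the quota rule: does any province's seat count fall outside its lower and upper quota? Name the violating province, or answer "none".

Pinehurst

Standard quotas: Oakdale 4.771, Rivermont 4.845, Millford 28.614, Pinehurst 47.515, Ashgrove 11.485, Fernley 17.769.
Jefferson allocation: Oakdale 4, Rivermont 4, Millford 29, Pinehurst 49, Ashgrove 11, Fernley 18.
Pinehurst has quota 47.515 (lower 47, upper 48) but receives 49 — outside the quota interval.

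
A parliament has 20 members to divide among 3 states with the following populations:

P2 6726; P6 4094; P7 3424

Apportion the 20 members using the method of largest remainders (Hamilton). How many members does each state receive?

The standard divisor is 14244/20 ≈ 712.2.
Standard quotas: P2 9.4440, P6 5.7484, P7 4.8076.
Lower quotas: P2 9, P6 5, P7 4 (sum 18, leaving 2 seats).
Remainders in descending order: P7 0.8076, P6 0.7484, P2 0.4440.
Largest remainders: P7, P6 receive the extra seats.

P2: 9, P6: 6, P7: 5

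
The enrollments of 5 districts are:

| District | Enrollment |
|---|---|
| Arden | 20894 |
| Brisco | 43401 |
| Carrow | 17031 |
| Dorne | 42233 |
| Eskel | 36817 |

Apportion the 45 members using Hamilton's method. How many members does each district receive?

Total 160376; standard divisor 160376/45 ≈ 3563.911.
Standard quotas: Arden 5.8627, Brisco 12.1779, Carrow 4.7787, Dorne 11.8502, Eskel 10.3305.
Lower quotas: Arden 5, Brisco 12, Carrow 4, Dorne 11, Eskel 10 (sum 42, leaving 3 seats).
Remainders in descending order: Arden 0.8627, Dorne 0.8502, Carrow 0.7787, Eskel 0.3305, Brisco 0.1779.
Largest remainders: Arden, Dorne, Carrow receive the extra seats.

Arden 6, Brisco 12, Carrow 5, Dorne 12, Eskel 10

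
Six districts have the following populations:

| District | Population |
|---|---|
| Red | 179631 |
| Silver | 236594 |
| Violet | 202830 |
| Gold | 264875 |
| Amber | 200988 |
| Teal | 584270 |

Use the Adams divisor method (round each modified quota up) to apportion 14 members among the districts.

Standard divisor 1669188/14 ≈ 119227.714; standard quotas: Red 1.507, Silver 1.984, Violet 1.701, Gold 2.222, Amber 1.686, Teal 4.900.
Rounding up gives 2, 2, 2, 3, 2, 5 = 16 seats, so the divisor must be adjusted.
With modified divisor 162800: modified quotas Red 1.103, Silver 1.453, Violet 1.246, Gold 1.627, Amber 1.235, Teal 3.589.
Rounding up: Red 2, Silver 2, Violet 2, Gold 2, Amber 2, Teal 4 (total 14).

Red: 2; Silver: 2; Violet: 2; Gold: 2; Amber: 2; Teal: 4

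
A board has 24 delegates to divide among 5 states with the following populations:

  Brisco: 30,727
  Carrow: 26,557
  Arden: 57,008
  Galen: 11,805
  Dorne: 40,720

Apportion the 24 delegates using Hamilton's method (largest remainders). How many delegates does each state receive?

The standard divisor is 166817/24 ≈ 6950.708.
Standard quotas: Brisco 4.4207, Carrow 3.8208, Arden 8.2018, Galen 1.6984, Dorne 5.8584.
Lower quotas: Brisco 4, Carrow 3, Arden 8, Galen 1, Dorne 5 (sum 21, leaving 3 seats).
Remainders in descending order: Dorne 0.8584, Carrow 0.8208, Galen 0.6984, Brisco 0.4207, Arden 0.2018.
Largest remainders: Dorne, Carrow, Galen receive the extra seats.

Brisco=4, Carrow=4, Arden=8, Galen=2, Dorne=6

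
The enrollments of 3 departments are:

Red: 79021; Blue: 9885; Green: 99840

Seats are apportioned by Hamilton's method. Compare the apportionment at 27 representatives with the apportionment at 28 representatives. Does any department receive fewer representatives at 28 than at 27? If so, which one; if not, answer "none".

Blue

At 27 seats: Red 11, Blue 2, Green 14.
At 28 seats: Red 12, Blue 1, Green 15.
Blue drops from 2 to 1.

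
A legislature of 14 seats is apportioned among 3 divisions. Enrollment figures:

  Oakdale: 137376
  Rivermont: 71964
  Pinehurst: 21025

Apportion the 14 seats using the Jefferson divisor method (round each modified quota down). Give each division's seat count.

Standard divisor 230365/14 ≈ 16454.643; standard quotas: Oakdale 8.349, Rivermont 4.373, Pinehurst 1.278.
Rounding down gives 8, 4, 1 = 13 seats, so the divisor must be adjusted.
With modified divisor 14800: modified quotas Oakdale 9.282, Rivermont 4.862, Pinehurst 1.421.
Rounding down: Oakdale 9, Rivermont 4, Pinehurst 1 (total 14).

Oakdale 9, Rivermont 4, Pinehurst 1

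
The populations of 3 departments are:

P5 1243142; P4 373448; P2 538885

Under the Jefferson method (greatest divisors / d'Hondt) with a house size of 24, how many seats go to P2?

Standard divisor 2155475/24 ≈ 89811.458; standard quotas: P5 13.842, P4 4.158, P2 6.000.
Rounding down gives 13, 4, 6 = 23 seats, so the divisor must be adjusted.
With modified divisor 85800: modified quotas P5 14.489, P4 4.353, P2 6.281.
Rounding down: P5 14, P4 4, P2 6 (total 24).
P2 receives 6.

6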